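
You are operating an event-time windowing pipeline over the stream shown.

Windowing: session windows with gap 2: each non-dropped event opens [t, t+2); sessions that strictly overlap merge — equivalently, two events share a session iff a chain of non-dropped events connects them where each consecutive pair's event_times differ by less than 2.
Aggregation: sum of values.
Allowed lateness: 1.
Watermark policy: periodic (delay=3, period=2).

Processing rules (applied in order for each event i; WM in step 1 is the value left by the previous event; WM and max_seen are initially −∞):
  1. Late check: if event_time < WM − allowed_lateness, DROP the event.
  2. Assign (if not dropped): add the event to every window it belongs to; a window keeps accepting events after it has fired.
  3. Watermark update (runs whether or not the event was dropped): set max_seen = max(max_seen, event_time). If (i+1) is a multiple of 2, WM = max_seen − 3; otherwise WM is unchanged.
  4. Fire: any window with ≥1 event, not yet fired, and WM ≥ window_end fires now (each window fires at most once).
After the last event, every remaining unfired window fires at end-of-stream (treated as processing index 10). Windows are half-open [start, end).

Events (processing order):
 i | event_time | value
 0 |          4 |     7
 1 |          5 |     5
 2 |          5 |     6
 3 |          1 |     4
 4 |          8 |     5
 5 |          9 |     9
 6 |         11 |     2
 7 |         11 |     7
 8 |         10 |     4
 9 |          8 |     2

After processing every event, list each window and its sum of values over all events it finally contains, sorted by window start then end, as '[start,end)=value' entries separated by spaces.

[1,3)=4 [4,7)=18 [8,13)=29

i=0 t=4 v=7: → [4,6); WM=−∞
i=1 t=5 v=5: → [4,7); WM=2
i=2 t=5 v=6: → [4,7); WM=2
i=3 t=1 v=4: → [1,3); WM=2
i=4 t=8 v=5: → [8,10); WM=2
i=5 t=9 v=9: → [8,11); WM=6
i=6 t=11 v=2: → [11,13); WM=6
i=7 t=11 v=7: → [11,13); WM=8
i=8 t=10 v=4: → [8,13); WM=8
i=9 t=8 v=2: → [8,13); WM=8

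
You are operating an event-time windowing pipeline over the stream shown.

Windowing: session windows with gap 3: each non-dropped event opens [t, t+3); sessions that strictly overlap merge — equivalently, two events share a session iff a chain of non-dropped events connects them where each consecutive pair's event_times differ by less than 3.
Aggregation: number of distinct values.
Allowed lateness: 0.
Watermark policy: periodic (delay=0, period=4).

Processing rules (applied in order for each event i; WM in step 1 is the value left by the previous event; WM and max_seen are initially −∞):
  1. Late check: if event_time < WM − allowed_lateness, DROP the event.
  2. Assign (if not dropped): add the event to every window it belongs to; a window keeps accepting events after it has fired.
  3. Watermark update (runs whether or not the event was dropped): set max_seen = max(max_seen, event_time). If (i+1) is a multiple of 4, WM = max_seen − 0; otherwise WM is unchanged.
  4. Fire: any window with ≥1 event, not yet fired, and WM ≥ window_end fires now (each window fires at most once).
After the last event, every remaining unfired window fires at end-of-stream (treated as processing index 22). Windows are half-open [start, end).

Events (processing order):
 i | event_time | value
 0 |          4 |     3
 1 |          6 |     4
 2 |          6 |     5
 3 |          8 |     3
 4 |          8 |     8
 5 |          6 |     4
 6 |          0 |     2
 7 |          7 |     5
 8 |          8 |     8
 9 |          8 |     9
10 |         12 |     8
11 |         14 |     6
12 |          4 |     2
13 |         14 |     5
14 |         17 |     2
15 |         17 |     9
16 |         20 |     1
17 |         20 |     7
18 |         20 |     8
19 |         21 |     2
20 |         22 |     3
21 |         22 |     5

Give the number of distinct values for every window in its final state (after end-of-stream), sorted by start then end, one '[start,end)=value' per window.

i=0 t=4 v=3: → [4,7); WM=−∞
i=1 t=6 v=4: → [4,9); WM=−∞
i=2 t=6 v=5: → [4,9); WM=−∞
i=3 t=8 v=3: → [4,11); WM=8
i=4 t=8 v=8: → [4,11); WM=8
i=5 t=6 v=4: DROP (t<8-0); WM=8
i=6 t=0 v=2: DROP (t<8-0); WM=8
i=7 t=7 v=5: DROP (t<8-0); WM=8
i=8 t=8 v=8: → [4,11); WM=8
i=9 t=8 v=9: → [4,11); WM=8
i=10 t=12 v=8: → [12,15); WM=8
i=11 t=14 v=6: → [12,17); WM=14
i=12 t=4 v=2: DROP (t<14-0); WM=14
i=13 t=14 v=5: → [12,17); WM=14
i=14 t=17 v=2: → [17,20); WM=14
i=15 t=17 v=9: → [17,20); WM=17
i=16 t=20 v=1: → [20,23); WM=17
i=17 t=20 v=7: → [20,23); WM=17
i=18 t=20 v=8: → [20,23); WM=17
i=19 t=21 v=2: → [20,24); WM=21
i=20 t=22 v=3: → [20,25); WM=21
i=21 t=22 v=5: → [20,25); WM=21

[4,11)=5 [12,17)=3 [17,20)=2 [20,25)=6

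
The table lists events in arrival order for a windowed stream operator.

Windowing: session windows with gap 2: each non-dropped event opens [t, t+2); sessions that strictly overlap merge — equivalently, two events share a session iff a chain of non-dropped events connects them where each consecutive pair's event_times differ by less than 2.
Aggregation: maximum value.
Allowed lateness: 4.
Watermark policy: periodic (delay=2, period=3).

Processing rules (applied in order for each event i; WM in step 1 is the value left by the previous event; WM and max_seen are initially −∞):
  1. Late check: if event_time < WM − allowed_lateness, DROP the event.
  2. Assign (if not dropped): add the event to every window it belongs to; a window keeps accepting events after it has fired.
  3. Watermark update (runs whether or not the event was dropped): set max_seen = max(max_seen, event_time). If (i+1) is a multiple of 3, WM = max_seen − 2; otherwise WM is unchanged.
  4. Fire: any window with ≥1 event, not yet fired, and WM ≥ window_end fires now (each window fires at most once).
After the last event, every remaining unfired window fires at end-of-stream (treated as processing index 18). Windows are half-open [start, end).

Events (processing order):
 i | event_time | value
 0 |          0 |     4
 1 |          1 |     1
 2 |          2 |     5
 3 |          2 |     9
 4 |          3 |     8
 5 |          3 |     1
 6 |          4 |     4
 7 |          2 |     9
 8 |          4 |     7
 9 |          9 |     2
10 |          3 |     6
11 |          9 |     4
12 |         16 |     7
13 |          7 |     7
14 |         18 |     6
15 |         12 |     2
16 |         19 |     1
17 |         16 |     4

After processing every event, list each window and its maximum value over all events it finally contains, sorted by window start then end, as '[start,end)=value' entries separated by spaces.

[0,6)=9 [7,9)=7 [9,11)=4 [12,14)=2 [16,18)=7 [18,21)=6

i=0 t=0 v=4: → [0,2); WM=−∞
i=1 t=1 v=1: → [0,3); WM=−∞
i=2 t=2 v=5: → [0,4); WM=0
i=3 t=2 v=9: → [0,4); WM=0
i=4 t=3 v=8: → [0,5); WM=0
i=5 t=3 v=1: → [0,5); WM=1
i=6 t=4 v=4: → [0,6); WM=1
i=7 t=2 v=9: → [0,6); WM=1
i=8 t=4 v=7: → [0,6); WM=2
i=9 t=9 v=2: → [9,11); WM=2
i=10 t=3 v=6: → [0,6); WM=2
i=11 t=9 v=4: → [9,11); WM=7
i=12 t=16 v=7: → [16,18); WM=7
i=13 t=7 v=7: → [7,9); WM=7
i=14 t=18 v=6: → [18,20); WM=16
i=15 t=12 v=2: → [12,14); WM=16
i=16 t=19 v=1: → [18,21); WM=16
i=17 t=16 v=4: → [16,18); WM=17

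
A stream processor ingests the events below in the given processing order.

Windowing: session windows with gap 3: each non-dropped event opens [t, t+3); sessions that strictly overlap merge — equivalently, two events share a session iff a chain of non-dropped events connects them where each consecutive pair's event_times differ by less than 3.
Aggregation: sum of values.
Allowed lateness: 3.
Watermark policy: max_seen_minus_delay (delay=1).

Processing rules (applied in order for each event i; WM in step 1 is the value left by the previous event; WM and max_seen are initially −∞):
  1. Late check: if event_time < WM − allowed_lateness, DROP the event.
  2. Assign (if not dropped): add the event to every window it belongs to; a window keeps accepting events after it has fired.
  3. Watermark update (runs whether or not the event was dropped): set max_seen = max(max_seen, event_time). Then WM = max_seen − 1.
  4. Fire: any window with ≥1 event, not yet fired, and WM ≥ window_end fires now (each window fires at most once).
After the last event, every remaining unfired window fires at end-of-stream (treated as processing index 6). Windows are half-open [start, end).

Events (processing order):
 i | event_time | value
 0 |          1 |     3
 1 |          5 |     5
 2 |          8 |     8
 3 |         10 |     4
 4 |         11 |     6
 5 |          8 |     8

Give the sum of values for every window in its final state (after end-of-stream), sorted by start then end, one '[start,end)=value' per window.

[1,4)=3 [5,8)=5 [8,14)=26

i=0 t=1 v=3: → [1,4); WM=0
i=1 t=5 v=5: → [5,8); WM=4
i=2 t=8 v=8: → [8,11); WM=7
i=3 t=10 v=4: → [8,13); WM=9
i=4 t=11 v=6: → [8,14); WM=10
i=5 t=8 v=8: → [8,14); WM=10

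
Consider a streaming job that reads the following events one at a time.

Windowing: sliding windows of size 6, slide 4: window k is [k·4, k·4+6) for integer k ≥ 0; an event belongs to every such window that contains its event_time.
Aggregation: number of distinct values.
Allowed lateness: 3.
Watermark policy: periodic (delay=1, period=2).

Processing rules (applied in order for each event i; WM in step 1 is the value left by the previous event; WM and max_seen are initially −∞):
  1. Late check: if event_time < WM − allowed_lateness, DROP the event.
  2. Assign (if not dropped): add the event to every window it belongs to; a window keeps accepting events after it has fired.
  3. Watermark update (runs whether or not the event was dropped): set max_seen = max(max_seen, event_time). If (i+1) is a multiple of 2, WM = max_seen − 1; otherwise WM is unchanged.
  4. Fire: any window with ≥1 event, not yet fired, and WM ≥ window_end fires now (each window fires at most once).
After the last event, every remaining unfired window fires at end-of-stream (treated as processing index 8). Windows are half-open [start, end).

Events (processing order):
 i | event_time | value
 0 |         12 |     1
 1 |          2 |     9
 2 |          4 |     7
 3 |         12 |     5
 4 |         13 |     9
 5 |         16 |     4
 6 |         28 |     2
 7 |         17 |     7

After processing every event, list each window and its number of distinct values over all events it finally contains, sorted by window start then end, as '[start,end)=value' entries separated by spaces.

i=0 t=12 v=1: → [12,18),[8,14); WM=−∞
i=1 t=2 v=9: → [0,6); WM=11; [0,6) fires=1
i=2 t=4 v=7: DROP (t<11-3); WM=11
i=3 t=12 v=5: → [12,18),[8,14); WM=11
i=4 t=13 v=9: → [12,18),[8,14); WM=11
i=5 t=16 v=4: → [16,22),[12,18); WM=15; [8,14) fires=3
i=6 t=28 v=2: → [28,34),[24,30); WM=15
i=7 t=17 v=7: → [16,22),[12,18); WM=27; [12,18) fires=5 [16,22) fires=2

[0,6)=1 [8,14)=3 [12,18)=5 [16,22)=2 [24,30)=1 [28,34)=1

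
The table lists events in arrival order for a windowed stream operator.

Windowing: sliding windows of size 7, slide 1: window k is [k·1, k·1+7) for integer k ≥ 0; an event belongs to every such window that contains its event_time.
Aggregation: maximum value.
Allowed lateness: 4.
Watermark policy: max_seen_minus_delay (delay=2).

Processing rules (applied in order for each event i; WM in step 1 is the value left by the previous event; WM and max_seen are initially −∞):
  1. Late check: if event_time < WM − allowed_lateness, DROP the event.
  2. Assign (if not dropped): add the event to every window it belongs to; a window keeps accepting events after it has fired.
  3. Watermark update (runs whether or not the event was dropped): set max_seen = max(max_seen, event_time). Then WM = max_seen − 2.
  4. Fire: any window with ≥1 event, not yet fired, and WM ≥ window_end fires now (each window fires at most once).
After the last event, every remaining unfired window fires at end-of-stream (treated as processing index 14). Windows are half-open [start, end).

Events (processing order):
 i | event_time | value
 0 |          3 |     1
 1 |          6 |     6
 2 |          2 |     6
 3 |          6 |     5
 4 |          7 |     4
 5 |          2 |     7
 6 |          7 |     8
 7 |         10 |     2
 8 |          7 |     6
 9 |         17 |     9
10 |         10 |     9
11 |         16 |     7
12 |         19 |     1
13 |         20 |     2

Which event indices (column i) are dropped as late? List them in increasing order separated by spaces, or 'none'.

10

i=0 t=3 v=1: → [3,10),[2,9),[1,8),[0,7); WM=1
i=1 t=6 v=6: → [6,13),[5,12),[4,11),[3,10),[2,9),[1,8),[0,7); WM=4
i=2 t=2 v=6: → [2,9),[1,8),[0,7); WM=4
i=3 t=6 v=5: → [6,13),[5,12),[4,11),[3,10),[2,9),[1,8),[0,7); WM=4
i=4 t=7 v=4: → [7,14),[6,13),[5,12),[4,11),[3,10),[2,9),[1,8); WM=5
i=5 t=2 v=7: → [2,9),[1,8),[0,7); WM=5
i=6 t=7 v=8: → [7,14),[6,13),[5,12),[4,11),[3,10),[2,9),[1,8); WM=5
i=7 t=10 v=2: → [10,17),[9,16),[8,15),[7,14),[6,13),[5,12),[4,11); WM=8; [0,7) fires=7 [1,8) fires=8
i=8 t=7 v=6: → [7,14),[6,13),[5,12),[4,11),[3,10),[2,9),[1,8); WM=8
i=9 t=17 v=9: → [17,24),[16,23),[15,22),[14,21),[13,20),[12,19),[11,18); WM=15; [2,9) fires=8 [3,10) fires=8 [4,11) fires=8 [5,12) fires=8 [6,13) fires=8 [7,14) fires=8 [8,15) fires=2
i=10 t=10 v=9: DROP (t<15-4); WM=15
i=11 t=16 v=7: → [16,23),[15,22),[14,21),[13,20),[12,19),[11,18),[10,17); WM=15
i=12 t=19 v=1: → [19,26),[18,25),[17,24),[16,23),[15,22),[14,21),[13,20); WM=17; [9,16) fires=2 [10,17) fires=7
i=13 t=20 v=2: → [20,27),[19,26),[18,25),[17,24),[16,23),[15,22),[14,21); WM=18; [11,18) fires=9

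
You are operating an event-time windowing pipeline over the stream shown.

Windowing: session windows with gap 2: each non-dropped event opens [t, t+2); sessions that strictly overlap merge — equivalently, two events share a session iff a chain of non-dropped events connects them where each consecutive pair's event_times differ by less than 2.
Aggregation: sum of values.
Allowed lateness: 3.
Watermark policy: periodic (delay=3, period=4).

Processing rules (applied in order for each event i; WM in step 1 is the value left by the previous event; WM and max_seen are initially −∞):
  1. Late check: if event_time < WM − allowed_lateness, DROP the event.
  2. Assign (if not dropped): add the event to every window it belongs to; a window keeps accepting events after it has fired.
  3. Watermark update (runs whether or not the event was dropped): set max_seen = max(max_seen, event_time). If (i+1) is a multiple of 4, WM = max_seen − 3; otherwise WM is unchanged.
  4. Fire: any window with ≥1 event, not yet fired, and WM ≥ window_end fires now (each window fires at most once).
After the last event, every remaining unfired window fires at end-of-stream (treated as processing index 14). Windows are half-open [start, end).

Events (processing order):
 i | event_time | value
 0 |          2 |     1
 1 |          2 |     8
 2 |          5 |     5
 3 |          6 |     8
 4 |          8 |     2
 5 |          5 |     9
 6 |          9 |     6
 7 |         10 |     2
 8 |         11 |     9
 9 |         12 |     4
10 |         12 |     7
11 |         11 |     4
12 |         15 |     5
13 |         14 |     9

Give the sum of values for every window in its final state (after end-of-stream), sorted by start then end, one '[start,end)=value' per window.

i=0 t=2 v=1: → [2,4); WM=−∞
i=1 t=2 v=8: → [2,4); WM=−∞
i=2 t=5 v=5: → [5,7); WM=−∞
i=3 t=6 v=8: → [5,8); WM=3
i=4 t=8 v=2: → [8,10); WM=3
i=5 t=5 v=9: → [5,8); WM=3
i=6 t=9 v=6: → [8,11); WM=3
i=7 t=10 v=2: → [8,12); WM=7
i=8 t=11 v=9: → [8,13); WM=7
i=9 t=12 v=4: → [8,14); WM=7
i=10 t=12 v=7: → [8,14); WM=7
i=11 t=11 v=4: → [8,14); WM=9
i=12 t=15 v=5: → [15,17); WM=9
i=13 t=14 v=9: → [14,17); WM=9

[2,4)=9 [5,8)=22 [8,14)=34 [14,17)=14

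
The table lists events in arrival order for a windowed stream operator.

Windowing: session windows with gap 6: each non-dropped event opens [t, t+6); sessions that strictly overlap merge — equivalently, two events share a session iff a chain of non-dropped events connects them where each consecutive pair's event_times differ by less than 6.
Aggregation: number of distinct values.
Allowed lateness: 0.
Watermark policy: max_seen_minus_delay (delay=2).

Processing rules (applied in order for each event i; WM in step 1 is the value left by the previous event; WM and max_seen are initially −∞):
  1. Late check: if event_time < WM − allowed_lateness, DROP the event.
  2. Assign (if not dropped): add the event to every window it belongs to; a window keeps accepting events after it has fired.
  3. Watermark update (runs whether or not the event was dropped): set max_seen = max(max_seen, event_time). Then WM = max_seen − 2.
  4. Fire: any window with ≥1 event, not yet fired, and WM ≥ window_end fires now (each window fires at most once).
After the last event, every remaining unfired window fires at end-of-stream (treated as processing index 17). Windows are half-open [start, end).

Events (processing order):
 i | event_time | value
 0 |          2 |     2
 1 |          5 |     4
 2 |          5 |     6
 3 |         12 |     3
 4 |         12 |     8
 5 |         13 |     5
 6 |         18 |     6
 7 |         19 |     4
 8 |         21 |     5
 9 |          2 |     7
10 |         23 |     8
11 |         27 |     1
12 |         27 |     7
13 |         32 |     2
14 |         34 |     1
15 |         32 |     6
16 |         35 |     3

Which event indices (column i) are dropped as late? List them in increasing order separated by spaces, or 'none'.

i=0 t=2 v=2: → [2,8); WM=0
i=1 t=5 v=4: → [2,11); WM=3
i=2 t=5 v=6: → [2,11); WM=3
i=3 t=12 v=3: → [12,18); WM=10
i=4 t=12 v=8: → [12,18); WM=10
i=5 t=13 v=5: → [12,19); WM=11
i=6 t=18 v=6: → [12,24); WM=16
i=7 t=19 v=4: → [12,25); WM=17
i=8 t=21 v=5: → [12,27); WM=19
i=9 t=2 v=7: DROP (t<19-0); WM=19
i=10 t=23 v=8: → [12,29); WM=21
i=11 t=27 v=1: → [12,33); WM=25
i=12 t=27 v=7: → [12,33); WM=25
i=13 t=32 v=2: → [12,38); WM=30
i=14 t=34 v=1: → [12,40); WM=32
i=15 t=32 v=6: → [12,40); WM=32
i=16 t=35 v=3: → [12,41); WM=33

9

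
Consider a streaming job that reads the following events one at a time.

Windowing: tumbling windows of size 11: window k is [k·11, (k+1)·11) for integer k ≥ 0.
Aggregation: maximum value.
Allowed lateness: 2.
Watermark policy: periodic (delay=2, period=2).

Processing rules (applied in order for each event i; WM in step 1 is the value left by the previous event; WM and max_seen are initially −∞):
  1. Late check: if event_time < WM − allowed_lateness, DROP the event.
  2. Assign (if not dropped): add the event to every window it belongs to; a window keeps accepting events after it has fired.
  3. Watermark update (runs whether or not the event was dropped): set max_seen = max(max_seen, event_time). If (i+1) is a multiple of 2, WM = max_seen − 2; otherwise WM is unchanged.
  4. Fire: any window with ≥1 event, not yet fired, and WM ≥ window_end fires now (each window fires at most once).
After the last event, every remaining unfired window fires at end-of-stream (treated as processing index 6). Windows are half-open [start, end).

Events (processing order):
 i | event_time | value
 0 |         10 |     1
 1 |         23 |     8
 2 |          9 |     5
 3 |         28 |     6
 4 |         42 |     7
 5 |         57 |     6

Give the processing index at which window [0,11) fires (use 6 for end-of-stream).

1

i=0 t=10 v=1: → [0,11); WM=−∞
i=1 t=23 v=8: → [22,33); WM=21; [0,11) fires=1
i=2 t=9 v=5: DROP (t<21-2); WM=21
i=3 t=28 v=6: → [22,33); WM=26
i=4 t=42 v=7: → [33,44); WM=26
i=5 t=57 v=6: → [55,66); WM=55; [22,33) fires=8 [33,44) fires=7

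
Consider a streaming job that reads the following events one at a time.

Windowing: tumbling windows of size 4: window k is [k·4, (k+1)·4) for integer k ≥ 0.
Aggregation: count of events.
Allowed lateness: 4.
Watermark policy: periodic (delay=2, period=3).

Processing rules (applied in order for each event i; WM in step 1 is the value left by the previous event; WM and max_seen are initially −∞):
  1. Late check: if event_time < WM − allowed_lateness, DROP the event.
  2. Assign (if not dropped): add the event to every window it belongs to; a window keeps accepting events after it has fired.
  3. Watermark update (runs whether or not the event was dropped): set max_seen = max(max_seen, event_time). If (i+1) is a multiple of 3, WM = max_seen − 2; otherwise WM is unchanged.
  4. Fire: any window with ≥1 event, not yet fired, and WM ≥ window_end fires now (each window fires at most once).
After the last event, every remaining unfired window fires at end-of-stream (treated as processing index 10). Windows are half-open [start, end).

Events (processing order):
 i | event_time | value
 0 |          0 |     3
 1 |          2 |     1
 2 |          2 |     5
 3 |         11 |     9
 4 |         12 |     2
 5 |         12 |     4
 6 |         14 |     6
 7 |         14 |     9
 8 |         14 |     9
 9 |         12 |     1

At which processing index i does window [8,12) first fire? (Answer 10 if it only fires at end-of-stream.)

8

i=0 t=0 v=3: → [0,4); WM=−∞
i=1 t=2 v=1: → [0,4); WM=−∞
i=2 t=2 v=5: → [0,4); WM=0
i=3 t=11 v=9: → [8,12); WM=0
i=4 t=12 v=2: → [12,16); WM=0
i=5 t=12 v=4: → [12,16); WM=10; [0,4) fires=3
i=6 t=14 v=6: → [12,16); WM=10
i=7 t=14 v=9: → [12,16); WM=10
i=8 t=14 v=9: → [12,16); WM=12; [8,12) fires=1
i=9 t=12 v=1: → [12,16); WM=12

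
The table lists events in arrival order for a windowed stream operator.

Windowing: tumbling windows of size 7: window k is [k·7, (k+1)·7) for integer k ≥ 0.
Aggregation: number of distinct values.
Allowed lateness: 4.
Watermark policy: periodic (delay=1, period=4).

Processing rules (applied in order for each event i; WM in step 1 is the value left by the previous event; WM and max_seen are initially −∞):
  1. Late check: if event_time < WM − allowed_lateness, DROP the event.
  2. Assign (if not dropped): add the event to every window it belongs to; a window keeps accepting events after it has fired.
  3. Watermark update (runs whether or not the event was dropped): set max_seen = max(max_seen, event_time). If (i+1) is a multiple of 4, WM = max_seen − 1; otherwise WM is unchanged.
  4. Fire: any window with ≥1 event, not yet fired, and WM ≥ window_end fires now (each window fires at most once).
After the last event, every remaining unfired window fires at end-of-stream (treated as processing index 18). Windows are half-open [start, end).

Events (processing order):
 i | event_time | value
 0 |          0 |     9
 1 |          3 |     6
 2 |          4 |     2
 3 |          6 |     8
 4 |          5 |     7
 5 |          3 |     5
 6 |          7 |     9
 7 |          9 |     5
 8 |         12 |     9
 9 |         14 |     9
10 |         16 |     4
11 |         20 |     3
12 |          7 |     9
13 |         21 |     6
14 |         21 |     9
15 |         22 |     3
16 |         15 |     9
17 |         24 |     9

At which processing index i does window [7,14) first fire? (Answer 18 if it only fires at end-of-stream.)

11

i=0 t=0 v=9: → [0,7); WM=−∞
i=1 t=3 v=6: → [0,7); WM=−∞
i=2 t=4 v=2: → [0,7); WM=−∞
i=3 t=6 v=8: → [0,7); WM=5
i=4 t=5 v=7: → [0,7); WM=5
i=5 t=3 v=5: → [0,7); WM=5
i=6 t=7 v=9: → [7,14); WM=5
i=7 t=9 v=5: → [7,14); WM=8; [0,7) fires=6
i=8 t=12 v=9: → [7,14); WM=8
i=9 t=14 v=9: → [14,21); WM=8
i=10 t=16 v=4: → [14,21); WM=8
i=11 t=20 v=3: → [14,21); WM=19; [7,14) fires=2
i=12 t=7 v=9: DROP (t<19-4); WM=19
i=13 t=21 v=6: → [21,28); WM=19
i=14 t=21 v=9: → [21,28); WM=19
i=15 t=22 v=3: → [21,28); WM=21; [14,21) fires=3
i=16 t=15 v=9: DROP (t<21-4); WM=21
i=17 t=24 v=9: → [21,28); WM=21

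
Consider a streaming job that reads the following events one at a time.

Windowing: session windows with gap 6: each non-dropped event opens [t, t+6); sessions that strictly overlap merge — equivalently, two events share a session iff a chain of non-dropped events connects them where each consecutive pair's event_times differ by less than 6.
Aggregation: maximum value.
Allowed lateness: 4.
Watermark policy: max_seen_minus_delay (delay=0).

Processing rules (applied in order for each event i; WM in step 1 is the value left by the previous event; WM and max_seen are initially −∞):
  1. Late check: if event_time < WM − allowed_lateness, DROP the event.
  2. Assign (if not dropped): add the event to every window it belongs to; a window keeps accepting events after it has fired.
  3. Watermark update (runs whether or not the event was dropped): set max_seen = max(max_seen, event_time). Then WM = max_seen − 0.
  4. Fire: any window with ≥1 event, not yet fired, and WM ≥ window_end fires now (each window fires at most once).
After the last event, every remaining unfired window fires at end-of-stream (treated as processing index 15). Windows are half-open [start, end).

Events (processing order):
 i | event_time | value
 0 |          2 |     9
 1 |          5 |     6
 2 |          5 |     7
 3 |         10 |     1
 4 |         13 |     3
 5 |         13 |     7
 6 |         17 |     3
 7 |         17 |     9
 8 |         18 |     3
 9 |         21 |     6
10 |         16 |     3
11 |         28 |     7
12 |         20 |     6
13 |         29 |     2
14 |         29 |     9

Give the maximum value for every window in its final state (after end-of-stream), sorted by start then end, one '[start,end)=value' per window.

[2,27)=9 [28,35)=9

i=0 t=2 v=9: → [2,8); WM=2
i=1 t=5 v=6: → [2,11); WM=5
i=2 t=5 v=7: → [2,11); WM=5
i=3 t=10 v=1: → [2,16); WM=10
i=4 t=13 v=3: → [2,19); WM=13
i=5 t=13 v=7: → [2,19); WM=13
i=6 t=17 v=3: → [2,23); WM=17
i=7 t=17 v=9: → [2,23); WM=17
i=8 t=18 v=3: → [2,24); WM=18
i=9 t=21 v=6: → [2,27); WM=21
i=10 t=16 v=3: DROP (t<21-4); WM=21
i=11 t=28 v=7: → [28,34); WM=28
i=12 t=20 v=6: DROP (t<28-4); WM=28
i=13 t=29 v=2: → [28,35); WM=29
i=14 t=29 v=9: → [28,35); WM=29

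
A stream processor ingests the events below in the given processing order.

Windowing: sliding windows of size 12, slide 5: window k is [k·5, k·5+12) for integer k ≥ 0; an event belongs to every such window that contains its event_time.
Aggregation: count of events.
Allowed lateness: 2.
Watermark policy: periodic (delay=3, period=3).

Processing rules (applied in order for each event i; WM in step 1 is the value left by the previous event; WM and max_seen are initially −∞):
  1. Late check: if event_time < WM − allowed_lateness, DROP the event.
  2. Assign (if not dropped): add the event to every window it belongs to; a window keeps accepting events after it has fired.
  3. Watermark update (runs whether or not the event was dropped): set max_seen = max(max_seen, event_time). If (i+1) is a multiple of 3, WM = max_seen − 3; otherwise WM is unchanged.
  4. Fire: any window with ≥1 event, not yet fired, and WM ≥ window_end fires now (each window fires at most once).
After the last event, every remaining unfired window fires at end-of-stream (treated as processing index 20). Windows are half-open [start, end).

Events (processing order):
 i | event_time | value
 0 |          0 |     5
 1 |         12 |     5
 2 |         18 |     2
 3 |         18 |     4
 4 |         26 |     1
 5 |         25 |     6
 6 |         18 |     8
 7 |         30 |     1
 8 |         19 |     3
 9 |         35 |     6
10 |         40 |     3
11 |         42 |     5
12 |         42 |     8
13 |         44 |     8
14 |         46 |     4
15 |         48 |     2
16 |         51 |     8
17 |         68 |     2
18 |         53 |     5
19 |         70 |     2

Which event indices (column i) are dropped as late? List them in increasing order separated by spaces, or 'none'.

6 8 18

i=0 t=0 v=5: → [0,12); WM=−∞
i=1 t=12 v=5: → [10,22),[5,17); WM=−∞
i=2 t=18 v=2: → [15,27),[10,22); WM=15; [0,12) fires=1
i=3 t=18 v=4: → [15,27),[10,22); WM=15
i=4 t=26 v=1: → [25,37),[20,32),[15,27); WM=15
i=5 t=25 v=6: → [25,37),[20,32),[15,27); WM=23; [5,17) fires=1 [10,22) fires=3
i=6 t=18 v=8: DROP (t<23-2); WM=23
i=7 t=30 v=1: → [30,42),[25,37),[20,32); WM=23
i=8 t=19 v=3: DROP (t<23-2); WM=27; [15,27) fires=4
i=9 t=35 v=6: → [35,47),[30,42),[25,37); WM=27
i=10 t=40 v=3: → [40,52),[35,47),[30,42); WM=27
i=11 t=42 v=5: → [40,52),[35,47); WM=39; [20,32) fires=3 [25,37) fires=4
i=12 t=42 v=8: → [40,52),[35,47); WM=39
i=13 t=44 v=8: → [40,52),[35,47); WM=39
i=14 t=46 v=4: → [45,57),[40,52),[35,47); WM=43; [30,42) fires=3
i=15 t=48 v=2: → [45,57),[40,52); WM=43
i=16 t=51 v=8: → [50,62),[45,57),[40,52); WM=43
i=17 t=68 v=2: → [65,77),[60,72); WM=65; [35,47) fires=6 [40,52) fires=7 [45,57) fires=3 [50,62) fires=1
i=18 t=53 v=5: DROP (t<65-2); WM=65
i=19 t=70 v=2: → [70,82),[65,77),[60,72); WM=65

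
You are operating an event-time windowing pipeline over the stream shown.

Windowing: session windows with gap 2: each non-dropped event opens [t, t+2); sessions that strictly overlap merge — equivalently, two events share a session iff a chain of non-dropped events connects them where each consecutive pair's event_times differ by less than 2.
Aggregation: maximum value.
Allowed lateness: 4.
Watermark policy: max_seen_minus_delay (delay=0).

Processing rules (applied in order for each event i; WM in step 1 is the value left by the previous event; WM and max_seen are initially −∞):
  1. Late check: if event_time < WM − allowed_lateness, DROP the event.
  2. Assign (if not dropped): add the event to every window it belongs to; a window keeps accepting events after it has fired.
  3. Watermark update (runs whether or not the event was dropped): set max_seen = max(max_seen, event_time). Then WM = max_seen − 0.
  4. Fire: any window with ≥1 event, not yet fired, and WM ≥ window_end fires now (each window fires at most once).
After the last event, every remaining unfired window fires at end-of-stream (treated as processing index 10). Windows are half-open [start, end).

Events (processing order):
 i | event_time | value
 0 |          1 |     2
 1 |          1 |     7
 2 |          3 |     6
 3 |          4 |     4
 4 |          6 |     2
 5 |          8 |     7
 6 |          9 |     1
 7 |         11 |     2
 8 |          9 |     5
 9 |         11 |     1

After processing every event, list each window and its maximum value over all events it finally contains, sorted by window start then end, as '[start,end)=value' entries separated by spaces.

i=0 t=1 v=2: → [1,3); WM=1
i=1 t=1 v=7: → [1,3); WM=1
i=2 t=3 v=6: → [3,5); WM=3
i=3 t=4 v=4: → [3,6); WM=4
i=4 t=6 v=2: → [6,8); WM=6
i=5 t=8 v=7: → [8,10); WM=8
i=6 t=9 v=1: → [8,11); WM=9
i=7 t=11 v=2: → [11,13); WM=11
i=8 t=9 v=5: → [8,11); WM=11
i=9 t=11 v=1: → [11,13); WM=11

[1,3)=7 [3,6)=6 [6,8)=2 [8,11)=7 [11,13)=2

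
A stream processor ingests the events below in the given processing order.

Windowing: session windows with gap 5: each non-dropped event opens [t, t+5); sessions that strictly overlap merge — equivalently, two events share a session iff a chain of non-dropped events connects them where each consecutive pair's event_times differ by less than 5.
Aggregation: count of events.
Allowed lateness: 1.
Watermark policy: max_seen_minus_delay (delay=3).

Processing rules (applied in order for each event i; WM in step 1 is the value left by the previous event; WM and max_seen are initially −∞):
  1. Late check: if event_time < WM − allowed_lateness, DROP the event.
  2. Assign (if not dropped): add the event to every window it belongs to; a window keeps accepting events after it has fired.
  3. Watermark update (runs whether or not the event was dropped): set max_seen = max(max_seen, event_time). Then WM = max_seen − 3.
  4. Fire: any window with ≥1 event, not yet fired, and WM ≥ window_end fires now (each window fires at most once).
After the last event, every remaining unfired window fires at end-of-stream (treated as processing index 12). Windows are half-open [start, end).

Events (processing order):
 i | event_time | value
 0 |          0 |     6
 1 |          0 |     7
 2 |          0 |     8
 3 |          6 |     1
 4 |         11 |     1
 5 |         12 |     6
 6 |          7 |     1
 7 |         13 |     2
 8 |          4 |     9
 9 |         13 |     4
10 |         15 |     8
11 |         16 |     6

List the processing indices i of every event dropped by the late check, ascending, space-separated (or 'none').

6 8

i=0 t=0 v=6: → [0,5); WM=-3
i=1 t=0 v=7: → [0,5); WM=-3
i=2 t=0 v=8: → [0,5); WM=-3
i=3 t=6 v=1: → [6,11); WM=3
i=4 t=11 v=1: → [11,16); WM=8
i=5 t=12 v=6: → [11,17); WM=9
i=6 t=7 v=1: DROP (t<9-1); WM=9
i=7 t=13 v=2: → [11,18); WM=10
i=8 t=4 v=9: DROP (t<10-1); WM=10
i=9 t=13 v=4: → [11,18); WM=10
i=10 t=15 v=8: → [11,20); WM=12
i=11 t=16 v=6: → [11,21); WM=13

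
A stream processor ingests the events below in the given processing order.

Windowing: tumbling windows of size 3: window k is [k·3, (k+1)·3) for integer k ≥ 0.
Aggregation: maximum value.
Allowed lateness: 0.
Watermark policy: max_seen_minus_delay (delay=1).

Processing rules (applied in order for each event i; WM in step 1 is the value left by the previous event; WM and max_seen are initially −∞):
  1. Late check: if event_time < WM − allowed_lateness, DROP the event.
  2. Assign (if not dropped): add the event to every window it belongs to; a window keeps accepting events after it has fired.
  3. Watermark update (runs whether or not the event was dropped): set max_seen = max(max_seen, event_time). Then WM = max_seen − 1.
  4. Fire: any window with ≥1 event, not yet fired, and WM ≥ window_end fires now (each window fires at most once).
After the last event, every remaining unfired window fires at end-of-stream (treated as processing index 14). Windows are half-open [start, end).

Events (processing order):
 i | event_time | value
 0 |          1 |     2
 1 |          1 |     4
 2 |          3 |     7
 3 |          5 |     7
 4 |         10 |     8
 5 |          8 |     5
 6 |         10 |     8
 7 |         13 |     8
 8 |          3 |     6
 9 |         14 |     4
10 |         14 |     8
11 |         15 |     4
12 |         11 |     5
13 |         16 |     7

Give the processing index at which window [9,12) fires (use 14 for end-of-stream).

7

i=0 t=1 v=2: → [0,3); WM=0
i=1 t=1 v=4: → [0,3); WM=0
i=2 t=3 v=7: → [3,6); WM=2
i=3 t=5 v=7: → [3,6); WM=4; [0,3) fires=4
i=4 t=10 v=8: → [9,12); WM=9; [3,6) fires=7
i=5 t=8 v=5: DROP (t<9-0); WM=9
i=6 t=10 v=8: → [9,12); WM=9
i=7 t=13 v=8: → [12,15); WM=12; [9,12) fires=8
i=8 t=3 v=6: DROP (t<12-0); WM=12
i=9 t=14 v=4: → [12,15); WM=13
i=10 t=14 v=8: → [12,15); WM=13
i=11 t=15 v=4: → [15,18); WM=14
i=12 t=11 v=5: DROP (t<14-0); WM=14
i=13 t=16 v=7: → [15,18); WM=15; [12,15) fires=8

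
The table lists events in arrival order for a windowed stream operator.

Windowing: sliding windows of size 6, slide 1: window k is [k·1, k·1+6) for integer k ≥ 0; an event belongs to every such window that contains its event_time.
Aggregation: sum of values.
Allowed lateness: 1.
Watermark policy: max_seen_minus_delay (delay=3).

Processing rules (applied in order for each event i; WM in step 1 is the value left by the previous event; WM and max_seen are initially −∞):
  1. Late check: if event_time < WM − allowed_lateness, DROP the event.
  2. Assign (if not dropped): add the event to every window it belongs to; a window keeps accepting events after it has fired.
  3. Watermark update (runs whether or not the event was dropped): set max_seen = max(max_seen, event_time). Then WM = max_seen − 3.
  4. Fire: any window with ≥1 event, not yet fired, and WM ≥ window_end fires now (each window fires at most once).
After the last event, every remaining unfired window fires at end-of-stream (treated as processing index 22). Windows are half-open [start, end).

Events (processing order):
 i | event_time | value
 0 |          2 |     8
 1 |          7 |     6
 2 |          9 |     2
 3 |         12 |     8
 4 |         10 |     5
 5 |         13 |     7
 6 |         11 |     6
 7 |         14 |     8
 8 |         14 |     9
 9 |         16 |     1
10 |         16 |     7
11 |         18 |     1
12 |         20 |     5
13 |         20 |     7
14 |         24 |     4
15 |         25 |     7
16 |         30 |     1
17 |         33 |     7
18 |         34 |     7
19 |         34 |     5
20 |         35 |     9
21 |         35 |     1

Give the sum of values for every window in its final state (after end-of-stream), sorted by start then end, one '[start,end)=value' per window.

i=0 t=2 v=8: → [2,8),[1,7),[0,6); WM=-1
i=1 t=7 v=6: → [7,13),[6,12),[5,11),[4,10),[3,9),[2,8); WM=4
i=2 t=9 v=2: → [9,15),[8,14),[7,13),[6,12),[5,11),[4,10); WM=6; [0,6) fires=8
i=3 t=12 v=8: → [12,18),[11,17),[10,16),[9,15),[8,14),[7,13); WM=9; [1,7) fires=8 [2,8) fires=14 [3,9) fires=6
i=4 t=10 v=5: → [10,16),[9,15),[8,14),[7,13),[6,12),[5,11); WM=9
i=5 t=13 v=7: → [13,19),[12,18),[11,17),[10,16),[9,15),[8,14); WM=10; [4,10) fires=8
i=6 t=11 v=6: → [11,17),[10,16),[9,15),[8,14),[7,13),[6,12); WM=10
i=7 t=14 v=8: → [14,20),[13,19),[12,18),[11,17),[10,16),[9,15); WM=11; [5,11) fires=13
i=8 t=14 v=9: → [14,20),[13,19),[12,18),[11,17),[10,16),[9,15); WM=11
i=9 t=16 v=1: → [16,22),[15,21),[14,20),[13,19),[12,18),[11,17); WM=13; [6,12) fires=19 [7,13) fires=27
i=10 t=16 v=7: → [16,22),[15,21),[14,20),[13,19),[12,18),[11,17); WM=13
i=11 t=18 v=1: → [18,24),[17,23),[16,22),[15,21),[14,20),[13,19); WM=15; [8,14) fires=28 [9,15) fires=45
i=12 t=20 v=5: → [20,26),[19,25),[18,24),[17,23),[16,22),[15,21); WM=17; [10,16) fires=43 [11,17) fires=46
i=13 t=20 v=7: → [20,26),[19,25),[18,24),[17,23),[16,22),[15,21); WM=17
i=14 t=24 v=4: → [24,30),[23,29),[22,28),[21,27),[20,26),[19,25); WM=21; [12,18) fires=40 [13,19) fires=33 [14,20) fires=26 [15,21) fires=21
i=15 t=25 v=7: → [25,31),[24,30),[23,29),[22,28),[21,27),[20,26); WM=22; [16,22) fires=21
i=16 t=30 v=1: → [30,36),[29,35),[28,34),[27,33),[26,32),[25,31); WM=27; [17,23) fires=13 [18,24) fires=13 [19,25) fires=16 [20,26) fires=23 [21,27) fires=11
i=17 t=33 v=7: → [33,39),[32,38),[31,37),[30,36),[29,35),[28,34); WM=30; [22,28) fires=11 [23,29) fires=11 [24,30) fires=11
i=18 t=34 v=7: → [34,40),[33,39),[32,38),[31,37),[30,36),[29,35); WM=31; [25,31) fires=8
i=19 t=34 v=5: → [34,40),[33,39),[32,38),[31,37),[30,36),[29,35); WM=31
i=20 t=35 v=9: → [35,41),[34,40),[33,39),[32,38),[31,37),[30,36); WM=32; [26,32) fires=1
i=21 t=35 v=1: → [35,41),[34,40),[33,39),[32,38),[31,37),[30,36); WM=32

[0,6)=8 [1,7)=8 [2,8)=14 [3,9)=6 [4,10)=8 [5,11)=13 [6,12)=19 [7,13)=27 [8,14)=28 [9,15)=45 [10,16)=43 [11,17)=46 [12,18)=40 [13,19)=33 [14,20)=26 [15,21)=21 [16,22)=21 [17,23)=13 [18,24)=13 [19,25)=16 [20,26)=23 [21,27)=11 [22,28)=11 [23,29)=11 [24,30)=11 [25,31)=8 [26,32)=1 [27,33)=1 [28,34)=8 [29,35)=20 [30,36)=30 [31,37)=29 [32,38)=29 [33,39)=29 [34,40)=22 [35,41)=10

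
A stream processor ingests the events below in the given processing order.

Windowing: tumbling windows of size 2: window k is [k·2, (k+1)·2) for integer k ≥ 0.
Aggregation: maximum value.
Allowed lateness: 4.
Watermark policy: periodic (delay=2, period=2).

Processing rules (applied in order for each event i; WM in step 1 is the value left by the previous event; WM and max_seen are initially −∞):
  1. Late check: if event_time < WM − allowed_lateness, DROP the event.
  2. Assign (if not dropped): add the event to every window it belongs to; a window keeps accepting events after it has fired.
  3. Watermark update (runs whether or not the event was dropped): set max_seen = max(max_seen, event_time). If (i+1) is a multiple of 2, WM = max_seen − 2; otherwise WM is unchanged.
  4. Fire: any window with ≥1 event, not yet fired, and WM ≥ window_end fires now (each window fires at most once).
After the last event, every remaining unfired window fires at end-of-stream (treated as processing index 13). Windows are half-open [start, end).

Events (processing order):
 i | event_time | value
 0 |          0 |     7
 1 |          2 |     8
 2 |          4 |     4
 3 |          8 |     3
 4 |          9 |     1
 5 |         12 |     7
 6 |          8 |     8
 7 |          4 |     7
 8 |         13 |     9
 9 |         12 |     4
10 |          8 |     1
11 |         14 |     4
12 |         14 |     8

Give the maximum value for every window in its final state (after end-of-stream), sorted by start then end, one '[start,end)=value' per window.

[0,2)=7 [2,4)=8 [4,6)=4 [8,10)=8 [12,14)=9 [14,16)=8

i=0 t=0 v=7: → [0,2); WM=−∞
i=1 t=2 v=8: → [2,4); WM=0
i=2 t=4 v=4: → [4,6); WM=0
i=3 t=8 v=3: → [8,10); WM=6; [0,2) fires=7 [2,4) fires=8 [4,6) fires=4
i=4 t=9 v=1: → [8,10); WM=6
i=5 t=12 v=7: → [12,14); WM=10; [8,10) fires=3
i=6 t=8 v=8: → [8,10); WM=10
i=7 t=4 v=7: DROP (t<10-4); WM=10
i=8 t=13 v=9: → [12,14); WM=10
i=9 t=12 v=4: → [12,14); WM=11
i=10 t=8 v=1: → [8,10); WM=11
i=11 t=14 v=4: → [14,16); WM=12
i=12 t=14 v=8: → [14,16); WM=12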